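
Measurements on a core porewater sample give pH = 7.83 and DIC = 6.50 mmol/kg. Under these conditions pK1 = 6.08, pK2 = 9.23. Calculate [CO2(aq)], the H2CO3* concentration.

α₀ = 1 / (1 + K1/[H⁺] + K1K2/[H⁺]²) = 1 / (1 + 10^+1.75 + 10^+0.35)
   = 1 / (1 + 56.234 + 2.2387) = 1/59.473 = 0.01681
[CO2*] = α₀ × DIC = 0.01681 × 6.50 = 0.109 mmol/kg

[CO2*] = 0.109 mmol/kg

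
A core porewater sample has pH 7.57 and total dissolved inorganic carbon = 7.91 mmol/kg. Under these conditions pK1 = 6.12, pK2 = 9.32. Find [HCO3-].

α₁ = 1 / (1 + [H⁺]/K1 + K2/[H⁺]) = 1 / (1 + 10^-1.45 + 10^-1.75)
   = 1 / (1 + 0.035481 + 0.017783) = 1/1.0533 = 0.9494
[HCO3⁻] = α₁ × DIC = 0.9494 × 7.91 = 7.51 mmol/kg

[HCO3⁻] = 7.51 mmol/kg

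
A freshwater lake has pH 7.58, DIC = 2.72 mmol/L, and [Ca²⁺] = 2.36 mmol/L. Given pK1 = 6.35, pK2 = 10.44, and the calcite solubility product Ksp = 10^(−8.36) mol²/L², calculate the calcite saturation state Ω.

Ω = 1.91

α₂ = 1 / (1 + [H⁺]/K2 + [H⁺]²/(K1K2)) = 1 / (1 + 10^+2.86 + 10^+1.63)
   = 1 / (1 + 724.44 + 42.658) = 1/768.09 = 0.001302
[CO3²⁻] = α₂ × DIC = 0.001302 × 2.72 = 0.003541 mmol/L = 3.541 μmol/L
Ksp = 10^(−8.36) = 4.365×10^-9
Ω = [Ca²⁺][CO3²⁻]/Ksp = (2.36×10^-3)(3.541×10^-6) / 4.365×10^-9 = 1.91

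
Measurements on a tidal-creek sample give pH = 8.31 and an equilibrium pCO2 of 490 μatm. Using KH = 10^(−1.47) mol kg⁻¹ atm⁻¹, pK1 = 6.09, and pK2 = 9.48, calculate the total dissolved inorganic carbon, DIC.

[CO2*] = KH · pCO2 = 10^(−1.47) × 490×10^-6 = 1.660×10^-5 mol/kg
α₀ = 1/(1 + K1/[H⁺] + K1K2/[H⁺]²) = 1/(1 + 10^+2.22 + 10^+1.05) = 0.005612
DIC = [CO2*]/α₀ = 1.660×10^-5 / 0.005612 = 2.96 mmol/kg

DIC = 2.96 mmol/kg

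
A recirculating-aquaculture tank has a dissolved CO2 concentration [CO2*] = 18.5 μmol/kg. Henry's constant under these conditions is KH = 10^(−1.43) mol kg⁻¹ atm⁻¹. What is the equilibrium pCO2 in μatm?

KH = 10^(−1.43) = 3.715×10^-2 mol kg⁻¹ atm⁻¹
pCO2 = [CO2*]/KH = 18.5×10^-6 / 3.715×10^-2 = 4.98×10^-4 atm = 498 μatm

pCO2 = 498 μatm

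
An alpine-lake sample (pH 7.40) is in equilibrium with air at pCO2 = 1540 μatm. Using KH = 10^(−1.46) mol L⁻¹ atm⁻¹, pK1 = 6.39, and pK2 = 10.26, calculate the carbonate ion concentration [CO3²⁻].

[CO2*] = KH · pCO2 = 10^(−1.46) × 1540×10^-6 = 5.340×10^-5 mol/L
α₀ = 1/(1 + K1/[H⁺] + K1K2/[H⁺]²) = 1/(1 + 10^+1.01 + 10^-1.85) = 0.08891
DIC = [CO2*]/α₀ = 5.340×10^-5 / 0.08891 = 0.6006 mmol/L
[CO3²⁻] = α₂·DIC; α₂ = 0.001256, so [CO3²⁻] = 0.001256 × 0.6006 = 0.000754 mmol/L = 0.754 μmol/L

[CO3²⁻] = 0.754 μmol/L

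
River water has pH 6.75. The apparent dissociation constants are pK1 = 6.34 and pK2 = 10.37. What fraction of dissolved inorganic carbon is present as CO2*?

α₀ = 0.280

α₀ = 1 / (1 + K1/[H⁺] + K1K2/[H⁺]²) = 1 / (1 + 10^+0.41 + 10^-3.21)
   = 1 / (1 + 2.5704 + 0.00061660) = 1/3.5710 = 0.2800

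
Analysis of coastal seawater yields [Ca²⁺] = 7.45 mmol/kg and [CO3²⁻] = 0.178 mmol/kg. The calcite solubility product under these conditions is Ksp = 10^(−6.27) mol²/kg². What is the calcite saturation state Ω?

Ω = 2.47

Ksp = 10^(−6.27) = 5.370×10^-7
Ω = [Ca²⁺][CO3²⁻]/Ksp = (7.45×10^-3)(0.178×10^-3) / 5.370×10^-7 = 2.47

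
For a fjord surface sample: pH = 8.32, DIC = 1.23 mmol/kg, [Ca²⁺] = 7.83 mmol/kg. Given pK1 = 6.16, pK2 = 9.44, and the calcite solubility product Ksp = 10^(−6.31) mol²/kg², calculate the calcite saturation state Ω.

α₂ = 1 / (1 + [H⁺]/K2 + [H⁺]²/(K1K2)) = 1 / (1 + 10^+1.12 + 10^-1.04)
   = 1 / (1 + 13.183 + 0.091201) = 1/14.274 = 0.07006
[CO3²⁻] = α₂ × DIC = 0.07006 × 1.23 = 0.08617 mmol/kg
Ksp = 10^(−6.31) = 4.898×10^-7
Ω = [Ca²⁺][CO3²⁻]/Ksp = (7.83×10^-3)(8.617×10^-5) / 4.898×10^-7 = 1.38

Ω = 1.38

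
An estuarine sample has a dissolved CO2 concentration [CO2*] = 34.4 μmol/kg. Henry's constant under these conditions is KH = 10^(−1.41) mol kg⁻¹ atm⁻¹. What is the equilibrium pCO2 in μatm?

KH = 10^(−1.41) = 3.890×10^-2 mol kg⁻¹ atm⁻¹
pCO2 = [CO2*]/KH = 34.4×10^-6 / 3.890×10^-2 = 8.84×10^-4 atm = 884 μatm

pCO2 = 884 μatm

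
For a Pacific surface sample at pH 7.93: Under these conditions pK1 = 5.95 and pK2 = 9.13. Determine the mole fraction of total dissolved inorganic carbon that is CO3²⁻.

α₂ = 0.0588

α₂ = 1 / (1 + [H⁺]/K2 + [H⁺]²/(K1K2)) = 1 / (1 + 10^+1.20 + 10^-0.78)
   = 1 / (1 + 15.849 + 0.16596) = 1/17.015 = 0.05877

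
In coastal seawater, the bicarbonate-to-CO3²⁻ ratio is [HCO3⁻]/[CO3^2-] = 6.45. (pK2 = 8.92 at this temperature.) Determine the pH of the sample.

pH = 8.11

From K2 = [H⁺][CO3^2-]/[HCO3⁻]:  pH = pK2 − log₁₀([HCO3⁻]/[CO3^2-])
log₁₀(6.45) = +0.810
pH = 8.92 − (+0.810) = 8.11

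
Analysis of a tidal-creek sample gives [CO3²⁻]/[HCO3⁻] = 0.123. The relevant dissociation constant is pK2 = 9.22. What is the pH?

From K2 = [H⁺][CO3²⁻]/[HCO3⁻]:  pH = pK2 + log₁₀([CO3²⁻]/[HCO3⁻])
log₁₀(0.123) = -0.910
pH = 9.22 + (-0.910) = 8.31

pH = 8.31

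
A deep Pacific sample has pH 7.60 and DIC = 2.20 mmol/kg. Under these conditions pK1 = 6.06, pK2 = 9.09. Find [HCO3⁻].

α₁ = 1 / (1 + [H⁺]/K1 + K2/[H⁺]) = 1 / (1 + 10^-1.54 + 10^-1.49)
   = 1 / (1 + 0.028840 + 0.032359) = 1/1.0612 = 0.9423
[HCO3⁻] = α₁ × DIC = 0.9423 × 2.20 = 2.07 mmol/kg

[HCO3⁻] = 2.07 mmol/kg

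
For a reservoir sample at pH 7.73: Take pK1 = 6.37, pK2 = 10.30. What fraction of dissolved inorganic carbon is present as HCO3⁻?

α₁ = 0.956

α₁ = 1 / (1 + [H⁺]/K1 + K2/[H⁺]) = 1 / (1 + 10^-1.36 + 10^-2.57)
   = 1 / (1 + 0.043652 + 0.0026915) = 1/1.0463 = 0.9557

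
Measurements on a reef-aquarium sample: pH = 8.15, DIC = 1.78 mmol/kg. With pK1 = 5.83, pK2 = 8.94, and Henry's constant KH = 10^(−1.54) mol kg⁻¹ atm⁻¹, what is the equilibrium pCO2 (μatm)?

α₀ = 1 / (1 + K1/[H⁺] + K1K2/[H⁺]²) = 1 / (1 + 10^+2.32 + 10^+1.53)
   = 1 / (1 + 208.93 + 33.884) = 1/243.81 = 0.004101
[CO2*] = α₀ × DIC = 0.004101 × 1.78 = 0.007301 mmol/kg = 7.301 μmol/kg
pCO2 = [CO2*]/KH = 7.301×10^-6 / 2.884×10^-2 = 253 μatm

pCO2 = 253 μatm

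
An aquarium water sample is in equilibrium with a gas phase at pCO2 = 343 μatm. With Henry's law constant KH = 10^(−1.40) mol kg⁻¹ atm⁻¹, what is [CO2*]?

[CO2*] = 13.7 μmol/kg

KH = 10^(−1.40) = 3.981×10^-2 mol kg⁻¹ atm⁻¹
[CO2*] = KH · pCO2 = 3.981×10^-2 × 343×10^-6 atm = 1.37×10^-5 mol/kg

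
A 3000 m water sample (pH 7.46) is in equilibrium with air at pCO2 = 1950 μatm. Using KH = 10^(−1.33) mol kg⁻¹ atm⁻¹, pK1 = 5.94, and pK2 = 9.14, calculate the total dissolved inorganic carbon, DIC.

[CO2*] = KH · pCO2 = 10^(−1.33) × 1950×10^-6 = 9.121×10^-5 mol/kg
α₀ = 1/(1 + K1/[H⁺] + K1K2/[H⁺]²) = 1/(1 + 10^+1.52 + 10^-0.16) = 0.02873
DIC = [CO2*]/α₀ = 9.121×10^-5 / 0.02873 = 3.17 mmol/kg

DIC = 3.17 mmol/kg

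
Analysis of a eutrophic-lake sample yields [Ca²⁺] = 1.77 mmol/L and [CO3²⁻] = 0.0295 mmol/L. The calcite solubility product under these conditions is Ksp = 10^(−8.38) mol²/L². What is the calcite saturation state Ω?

Ksp = 10^(−8.38) = 4.169×10^-9
Ω = [Ca²⁺][CO3²⁻]/Ksp = (1.77×10^-3)(0.0295×10^-3) / 4.169×10^-9 = 12.5

Ω = 12.5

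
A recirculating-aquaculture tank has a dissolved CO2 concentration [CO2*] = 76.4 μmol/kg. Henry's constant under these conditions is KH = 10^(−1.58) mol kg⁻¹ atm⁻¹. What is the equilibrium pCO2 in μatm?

pCO2 = 2900 μatm

KH = 10^(−1.58) = 2.630×10^-2 mol kg⁻¹ atm⁻¹
pCO2 = [CO2*]/KH = 76.4×10^-6 / 2.630×10^-2 = 2.90×10^-3 atm = 2900 μatm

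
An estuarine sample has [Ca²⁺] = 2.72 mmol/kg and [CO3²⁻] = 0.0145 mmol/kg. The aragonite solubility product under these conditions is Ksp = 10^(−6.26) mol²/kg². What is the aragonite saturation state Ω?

Ksp = 10^(−6.26) = 5.495×10^-7
Ω = [Ca²⁺][CO3²⁻]/Ksp = (2.72×10^-3)(0.0145×10^-3) / 5.495×10^-7 = 0.0718

Ω = 0.0718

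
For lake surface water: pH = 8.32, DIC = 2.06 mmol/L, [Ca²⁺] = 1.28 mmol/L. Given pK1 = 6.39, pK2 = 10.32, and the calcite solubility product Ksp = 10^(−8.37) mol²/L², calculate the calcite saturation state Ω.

Ω = 6.05

α₂ = 1 / (1 + [H⁺]/K2 + [H⁺]²/(K1K2)) = 1 / (1 + 10^+2.00 + 10^+0.07)
   = 1 / (1 + 100.00 + 1.1749) = 1/102.17 = 0.009787
[CO3²⁻] = α₂ × DIC = 0.009787 × 2.06 = 0.02016 mmol/L
Ksp = 10^(−8.37) = 4.266×10^-9
Ω = [Ca²⁺][CO3²⁻]/Ksp = (1.28×10^-3)(2.016×10^-5) / 4.266×10^-9 = 6.05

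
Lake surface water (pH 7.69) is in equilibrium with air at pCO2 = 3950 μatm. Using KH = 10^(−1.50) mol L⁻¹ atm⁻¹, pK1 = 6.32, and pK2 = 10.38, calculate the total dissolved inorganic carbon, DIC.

[CO2*] = KH · pCO2 = 10^(−1.50) × 3950×10^-6 = 1.249×10^-4 mol/L
α₀ = 1/(1 + K1/[H⁺] + K1K2/[H⁺]²) = 1/(1 + 10^+1.37 + 10^-1.32) = 0.04083
DIC = [CO2*]/α₀ = 1.249×10^-4 / 0.04083 = 3.06 mmol/L

DIC = 3.06 mmol/L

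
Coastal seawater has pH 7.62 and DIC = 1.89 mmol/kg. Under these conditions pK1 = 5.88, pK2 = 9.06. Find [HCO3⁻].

[HCO3⁻] = 1.79 mmol/kg

α₁ = 1 / (1 + [H⁺]/K1 + K2/[H⁺]) = 1 / (1 + 10^-1.74 + 10^-1.44)
   = 1 / (1 + 0.018197 + 0.036308) = 1/1.0545 = 0.9483
[HCO3⁻] = α₁ × DIC = 0.9483 × 1.89 = 1.79 mmol/kg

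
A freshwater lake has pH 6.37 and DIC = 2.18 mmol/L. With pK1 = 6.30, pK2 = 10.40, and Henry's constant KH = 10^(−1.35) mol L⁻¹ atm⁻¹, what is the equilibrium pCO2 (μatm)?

α₀ = 1 / (1 + K1/[H⁺] + K1K2/[H⁺]²) = 1 / (1 + 10^+0.07 + 10^-3.96)
   = 1 / (1 + 1.1749 + 0.00010965) = 1/2.1750 = 0.4598
[CO2*] = α₀ × DIC = 0.4598 × 2.18 = 1.002 mmol/L
pCO2 = [CO2*]/KH = 1.002×10^-3 / 4.467×10^-2 = 2.24×10^4 μatm

pCO2 = 2.24×10^4 μatm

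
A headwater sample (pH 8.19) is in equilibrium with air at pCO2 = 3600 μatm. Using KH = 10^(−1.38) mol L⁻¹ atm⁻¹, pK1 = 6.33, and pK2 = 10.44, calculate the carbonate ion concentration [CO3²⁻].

[CO2*] = KH · pCO2 = 10^(−1.38) × 3600×10^-6 = 1.501×10^-4 mol/L
α₀ = 1/(1 + K1/[H⁺] + K1K2/[H⁺]²) = 1/(1 + 10^+1.86 + 10^-0.39) = 0.01354
DIC = [CO2*]/α₀ = 1.501×10^-4 / 0.01354 = 11.08 mmol/L
[CO3²⁻] = α₂·DIC; α₂ = 0.005516, so [CO3²⁻] = 0.005516 × 11.08 = 0.0611 mmol/L

[CO3²⁻] = 0.0611 mmol/L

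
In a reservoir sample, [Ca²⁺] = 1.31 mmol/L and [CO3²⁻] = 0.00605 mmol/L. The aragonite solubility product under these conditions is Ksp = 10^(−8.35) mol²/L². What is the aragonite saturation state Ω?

Ksp = 10^(−8.35) = 4.467×10^-9
Ω = [Ca²⁺][CO3²⁻]/Ksp = (1.31×10^-3)(0.00605×10^-3) / 4.467×10^-9 = 1.77

Ω = 1.77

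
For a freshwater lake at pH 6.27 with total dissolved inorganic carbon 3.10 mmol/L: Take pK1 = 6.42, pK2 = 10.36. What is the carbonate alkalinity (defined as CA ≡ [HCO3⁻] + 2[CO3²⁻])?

CA = [HCO3⁻] + 2[CO3²⁻] = (α₁ + 2α₂)·DIC
At pH 6.27: [H⁺]/K1 = 10^0.15 = 1.4125, K2/[H⁺] = 10^-4.09 = 8.1283×10^-5
α₁ = 1/(1 + 1.4125 + 8.1283×10^-5) = 1/2.4126 = 0.4145; α₂ = α₁·K2/[H⁺] = 3.369×10^-5
α₁ + 2α₂ = 0.4146
CA = 0.4146 × 3.10 = 1.29 mmol/L

CA = 1.29 mmol/L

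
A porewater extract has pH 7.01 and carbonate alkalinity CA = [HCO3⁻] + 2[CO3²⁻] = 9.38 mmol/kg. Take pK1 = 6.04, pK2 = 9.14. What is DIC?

DIC = 10.3 mmol/kg

CA = [HCO3⁻] + 2[CO3²⁻] = (α₁ + 2α₂)·DIC
At pH 7.01: [H⁺]/K1 = 10^-0.97 = 0.10715, K2/[H⁺] = 10^-2.13 = 0.0074131
α₁ = 1/(1 + 0.10715 + 0.0074131) = 1/1.1146 = 0.8972; α₂ = α₁·K2/[H⁺] = 0.006651
α₁ + 2α₂ = 0.9105
DIC = CA / (α₁ + 2α₂) = 9.38 / 0.9105 = 10.3 mmol/kg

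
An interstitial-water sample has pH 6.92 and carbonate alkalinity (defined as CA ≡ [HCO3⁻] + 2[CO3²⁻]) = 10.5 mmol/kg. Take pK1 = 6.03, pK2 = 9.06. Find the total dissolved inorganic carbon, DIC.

CA = [HCO3⁻] + 2[CO3²⁻] = (α₁ + 2α₂)·DIC
At pH 6.92: [H⁺]/K1 = 10^-0.89 = 0.12882, K2/[H⁺] = 10^-2.14 = 0.0072444
α₁ = 1/(1 + 0.12882 + 0.0072444) = 1/1.1361 = 0.8802; α₂ = α₁·K2/[H⁺] = 0.006377
α₁ + 2α₂ = 0.8930
DIC = CA / (α₁ + 2α₂) = 10.5 / 0.8930 = 11.8 mmol/kg

DIC = 11.8 mmol/kg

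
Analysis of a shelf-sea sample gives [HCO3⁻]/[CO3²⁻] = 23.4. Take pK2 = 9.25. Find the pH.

pH = 7.88

From K2 = [H⁺][CO3²⁻]/[HCO3⁻]:  pH = pK2 − log₁₀([HCO3⁻]/[CO3²⁻])
log₁₀(23.4) = +1.369
pH = 9.25 − (+1.369) = 7.88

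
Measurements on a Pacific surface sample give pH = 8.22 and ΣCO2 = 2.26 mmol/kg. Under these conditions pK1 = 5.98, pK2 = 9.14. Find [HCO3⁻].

[HCO3⁻] = 2.01 mmol/kg

α₁ = 1 / (1 + [H⁺]/K1 + K2/[H⁺]) = 1 / (1 + 10^-2.24 + 10^-0.92)
   = 1 / (1 + 0.0057544 + 0.12023) = 1/1.1260 = 0.8881
[HCO3⁻] = α₁ × DIC = 0.8881 × 2.26 = 2.01 mmol/kg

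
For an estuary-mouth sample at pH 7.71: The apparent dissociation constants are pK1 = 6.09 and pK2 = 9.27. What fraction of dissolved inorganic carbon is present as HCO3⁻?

α₁ = 1 / (1 + [H⁺]/K1 + K2/[H⁺]) = 1 / (1 + 10^-1.62 + 10^-1.56)
   = 1 / (1 + 0.023988 + 0.027542) = 1/1.0515 = 0.9510

α₁ = 0.951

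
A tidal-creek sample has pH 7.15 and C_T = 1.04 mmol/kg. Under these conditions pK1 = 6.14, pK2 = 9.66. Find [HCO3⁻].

α₁ = 1 / (1 + [H⁺]/K1 + K2/[H⁺]) = 1 / (1 + 10^-1.01 + 10^-2.51)
   = 1 / (1 + 0.097724 + 0.0030903) = 1/1.1008 = 0.9084
[HCO3⁻] = α₁ × DIC = 0.9084 × 1.04 = 0.945 mmol/kg

[HCO3⁻] = 0.945 mmol/kg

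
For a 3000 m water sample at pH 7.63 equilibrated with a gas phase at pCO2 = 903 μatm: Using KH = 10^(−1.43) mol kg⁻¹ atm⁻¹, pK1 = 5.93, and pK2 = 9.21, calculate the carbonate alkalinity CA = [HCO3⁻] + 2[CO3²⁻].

[CO2*] = KH · pCO2 = 10^(−1.43) × 903×10^-6 = 3.355×10^-5 mol/kg
α₀ = 1/(1 + K1/[H⁺] + K1K2/[H⁺]²) = 1/(1 + 10^+1.70 + 10^+0.12) = 0.01907
DIC = [CO2*]/α₀ = 3.355×10^-5 / 0.01907 = 1.759 mmol/kg
CA = (α₁ + 2α₂)·DIC = (0.9558 + 2×0.02514) × 1.759 = 1.77 mmol/kg

CA = 1.77 mmol/kg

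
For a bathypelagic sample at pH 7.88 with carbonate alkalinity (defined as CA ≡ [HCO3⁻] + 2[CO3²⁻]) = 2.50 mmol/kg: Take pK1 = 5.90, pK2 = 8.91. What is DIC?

CA = [HCO3⁻] + 2[CO3²⁻] = (α₁ + 2α₂)·DIC
At pH 7.88: [H⁺]/K1 = 10^-1.98 = 0.010471, K2/[H⁺] = 10^-1.03 = 0.093325
α₁ = 1/(1 + 0.010471 + 0.093325) = 1/1.1038 = 0.9060; α₂ = α₁·K2/[H⁺] = 0.08455
α₁ + 2α₂ = 1.0751
DIC = CA / (α₁ + 2α₂) = 2.50 / 1.0751 = 2.33 mmol/kg

DIC = 2.33 mmol/kg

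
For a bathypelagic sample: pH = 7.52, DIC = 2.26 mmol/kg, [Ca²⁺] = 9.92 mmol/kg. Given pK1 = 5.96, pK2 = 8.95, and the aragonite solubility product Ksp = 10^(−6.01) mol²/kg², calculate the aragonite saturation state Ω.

Ω = 0.801

α₂ = 1 / (1 + [H⁺]/K2 + [H⁺]²/(K1K2)) = 1 / (1 + 10^+1.43 + 10^-0.13)
   = 1 / (1 + 26.915 + 0.74131) = 1/28.657 = 0.03490
[CO3²⁻] = α₂ × DIC = 0.03490 × 2.26 = 0.07886 mmol/kg
Ksp = 10^(−6.01) = 9.772×10^-7
Ω = [Ca²⁺][CO3²⁻]/Ksp = (9.92×10^-3)(7.886×10^-5) / 9.772×10^-7 = 0.801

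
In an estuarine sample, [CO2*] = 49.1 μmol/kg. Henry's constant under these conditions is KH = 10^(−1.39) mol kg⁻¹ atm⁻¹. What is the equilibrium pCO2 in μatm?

pCO2 = 1210 μatm

KH = 10^(−1.39) = 4.074×10^-2 mol kg⁻¹ atm⁻¹
pCO2 = [CO2*]/KH = 49.1×10^-6 / 4.074×10^-2 = 1.21×10^-3 atm = 1210 μatm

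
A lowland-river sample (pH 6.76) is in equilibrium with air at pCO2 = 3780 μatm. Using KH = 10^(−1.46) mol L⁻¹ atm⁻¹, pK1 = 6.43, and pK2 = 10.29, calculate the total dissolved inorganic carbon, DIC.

[CO2*] = KH · pCO2 = 10^(−1.46) × 3780×10^-6 = 1.311×10^-4 mol/L
α₀ = 1/(1 + K1/[H⁺] + K1K2/[H⁺]²) = 1/(1 + 10^+0.33 + 10^-3.20) = 0.3186
DIC = [CO2*]/α₀ = 1.311×10^-4 / 0.3186 = 0.411 mmol/L

DIC = 0.411 mmol/L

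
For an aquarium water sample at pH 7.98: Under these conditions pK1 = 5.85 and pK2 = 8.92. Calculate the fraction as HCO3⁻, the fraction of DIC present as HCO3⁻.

α₁ = 0.891

α₁ = 1 / (1 + [H⁺]/K1 + K2/[H⁺]) = 1 / (1 + 10^-2.13 + 10^-0.94)
   = 1 / (1 + 0.0074131 + 0.11482) = 1/1.1222 = 0.8911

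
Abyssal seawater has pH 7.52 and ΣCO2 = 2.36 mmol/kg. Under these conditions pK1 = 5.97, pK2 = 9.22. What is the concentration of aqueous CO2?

α₀ = 1 / (1 + K1/[H⁺] + K1K2/[H⁺]²) = 1 / (1 + 10^+1.55 + 10^-0.15)
   = 1 / (1 + 35.481 + 0.70795) = 1/37.189 = 0.02689
[CO2*] = α₀ × DIC = 0.02689 × 2.36 = 0.0635 mmol/kg

[CO2*] = 0.0635 mmol/kg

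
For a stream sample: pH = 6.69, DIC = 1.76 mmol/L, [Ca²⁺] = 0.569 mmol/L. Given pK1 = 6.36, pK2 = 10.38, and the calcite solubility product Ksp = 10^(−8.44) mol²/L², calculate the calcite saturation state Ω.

α₂ = 1 / (1 + [H⁺]/K2 + [H⁺]²/(K1K2)) = 1 / (1 + 10^+3.69 + 10^+3.36)
   = 1 / (1 + 4897.8 + 2290.9) = 1/7189.7 = 0.0001391
[CO3²⁻] = α₂ × DIC = 0.0001391 × 1.76 = 0.0002448 mmol/L = 0.2448 μmol/L
Ksp = 10^(−8.44) = 3.631×10^-9
Ω = [Ca²⁺][CO3²⁻]/Ksp = (0.569×10^-3)(2.448×10^-7) / 3.631×10^-9 = 0.0384

Ω = 0.0384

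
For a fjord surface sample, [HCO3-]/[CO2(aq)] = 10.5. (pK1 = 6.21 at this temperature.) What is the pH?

From K1 = [H⁺][HCO3-]/[CO2(aq)]:  pH = pK1 + log₁₀([HCO3-]/[CO2(aq)])
log₁₀(10.5) = +1.021
pH = 6.21 + (+1.021) = 7.23

pH = 7.23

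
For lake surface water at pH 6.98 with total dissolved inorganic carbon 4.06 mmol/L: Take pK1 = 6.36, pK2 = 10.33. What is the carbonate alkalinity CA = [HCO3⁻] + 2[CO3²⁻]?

CA = 3.28 mmol/L

CA = [HCO3⁻] + 2[CO3²⁻] = (α₁ + 2α₂)·DIC
At pH 6.98: [H⁺]/K1 = 10^-0.62 = 0.23988, K2/[H⁺] = 10^-3.35 = 0.00044668
α₁ = 1/(1 + 0.23988 + 0.00044668) = 1/1.2403 = 0.8062; α₂ = α₁·K2/[H⁺] = 0.0003601
α₁ + 2α₂ = 0.8070
CA = 0.8070 × 4.06 = 3.28 mmol/L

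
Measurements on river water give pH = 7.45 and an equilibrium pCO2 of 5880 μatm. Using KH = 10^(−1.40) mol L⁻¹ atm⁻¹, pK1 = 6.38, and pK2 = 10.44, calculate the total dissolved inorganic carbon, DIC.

[CO2*] = KH · pCO2 = 10^(−1.40) × 5880×10^-6 = 2.341×10^-4 mol/L
α₀ = 1/(1 + K1/[H⁺] + K1K2/[H⁺]²) = 1/(1 + 10^+1.07 + 10^-1.92) = 0.07836
DIC = [CO2*]/α₀ = 2.341×10^-4 / 0.07836 = 2.99 mmol/L

DIC = 2.99 mmol/L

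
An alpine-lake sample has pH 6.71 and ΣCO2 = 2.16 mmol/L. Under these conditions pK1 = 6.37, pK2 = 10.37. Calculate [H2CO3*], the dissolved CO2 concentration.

[CO2*] = 0.677 mmol/L

α₀ = 1 / (1 + K1/[H⁺] + K1K2/[H⁺]²) = 1 / (1 + 10^+0.34 + 10^-3.32)
   = 1 / (1 + 2.1878 + 0.00047863) = 1/3.1882 = 0.3137
[CO2*] = α₀ × DIC = 0.3137 × 2.16 = 0.677 mmol/L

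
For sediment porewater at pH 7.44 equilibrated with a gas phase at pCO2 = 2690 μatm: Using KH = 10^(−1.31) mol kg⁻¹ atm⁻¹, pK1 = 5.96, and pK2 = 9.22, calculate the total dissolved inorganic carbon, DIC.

[CO2*] = KH · pCO2 = 10^(−1.31) × 2690×10^-6 = 1.318×10^-4 mol/kg
α₀ = 1/(1 + K1/[H⁺] + K1K2/[H⁺]²) = 1/(1 + 10^+1.48 + 10^-0.30) = 0.03155
DIC = [CO2*]/α₀ = 1.318×10^-4 / 0.03155 = 4.18 mmol/kg

DIC = 4.18 mmol/kg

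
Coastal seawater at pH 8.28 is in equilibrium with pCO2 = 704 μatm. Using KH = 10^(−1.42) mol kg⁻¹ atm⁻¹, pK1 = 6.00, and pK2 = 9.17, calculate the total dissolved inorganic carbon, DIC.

[CO2*] = KH · pCO2 = 10^(−1.42) × 704×10^-6 = 2.677×10^-5 mol/kg
α₀ = 1/(1 + K1/[H⁺] + K1K2/[H⁺]²) = 1/(1 + 10^+2.28 + 10^+1.39) = 0.004628
DIC = [CO2*]/α₀ = 2.677×10^-5 / 0.004628 = 5.78 mmol/kg

DIC = 5.78 mmol/kg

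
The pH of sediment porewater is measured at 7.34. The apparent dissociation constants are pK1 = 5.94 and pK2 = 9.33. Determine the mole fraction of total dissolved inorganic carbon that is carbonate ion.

α₂ = 0.00975

α₂ = 1 / (1 + [H⁺]/K2 + [H⁺]²/(K1K2)) = 1 / (1 + 10^+1.99 + 10^+0.59)
   = 1 / (1 + 97.724 + 3.8905) = 1/102.61 = 0.009745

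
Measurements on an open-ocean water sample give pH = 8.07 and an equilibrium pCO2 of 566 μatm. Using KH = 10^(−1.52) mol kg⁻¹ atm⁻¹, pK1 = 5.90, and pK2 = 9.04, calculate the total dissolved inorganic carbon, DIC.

[CO2*] = KH · pCO2 = 10^(−1.52) × 566×10^-6 = 1.709×10^-5 mol/kg
α₀ = 1/(1 + K1/[H⁺] + K1K2/[H⁺]²) = 1/(1 + 10^+2.17 + 10^+1.20) = 0.006069
DIC = [CO2*]/α₀ = 1.709×10^-5 / 0.006069 = 2.82 mmol/kg

DIC = 2.82 mmol/kg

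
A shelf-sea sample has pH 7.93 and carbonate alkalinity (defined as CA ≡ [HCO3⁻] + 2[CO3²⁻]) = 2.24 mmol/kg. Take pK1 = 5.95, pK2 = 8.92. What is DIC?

CA = [HCO3⁻] + 2[CO3²⁻] = (α₁ + 2α₂)·DIC
At pH 7.93: [H⁺]/K1 = 10^-1.98 = 0.010471, K2/[H⁺] = 10^-0.99 = 0.10233
α₁ = 1/(1 + 0.010471 + 0.10233) = 1/1.1128 = 0.8986; α₂ = α₁·K2/[H⁺] = 0.09196
α₁ + 2α₂ = 1.0825
DIC = CA / (α₁ + 2α₂) = 2.24 / 1.0825 = 2.07 mmol/kg

DIC = 2.07 mmol/kg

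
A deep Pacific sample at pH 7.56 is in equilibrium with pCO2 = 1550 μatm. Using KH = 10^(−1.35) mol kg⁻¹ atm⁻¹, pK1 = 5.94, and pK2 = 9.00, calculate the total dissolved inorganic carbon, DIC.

[CO2*] = KH · pCO2 = 10^(−1.35) × 1550×10^-6 = 6.924×10^-5 mol/kg
α₀ = 1/(1 + K1/[H⁺] + K1K2/[H⁺]²) = 1/(1 + 10^+1.62 + 10^+0.18) = 0.02262
DIC = [CO2*]/α₀ = 6.924×10^-5 / 0.02262 = 3.06 mmol/kg

DIC = 3.06 mmol/kg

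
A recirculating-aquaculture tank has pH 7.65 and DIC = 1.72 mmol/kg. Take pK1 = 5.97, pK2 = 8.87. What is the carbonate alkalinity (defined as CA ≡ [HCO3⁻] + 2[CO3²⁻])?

CA = 1.78 mmol/kg

CA = [HCO3⁻] + 2[CO3²⁻] = (α₁ + 2α₂)·DIC
At pH 7.65: [H⁺]/K1 = 10^-1.68 = 0.020893, K2/[H⁺] = 10^-1.22 = 0.060256
α₁ = 1/(1 + 0.020893 + 0.060256) = 1/1.0811 = 0.9249; α₂ = α₁·K2/[H⁺] = 0.05573
α₁ + 2α₂ = 1.0364
CA = 1.0364 × 1.72 = 1.78 mmol/kg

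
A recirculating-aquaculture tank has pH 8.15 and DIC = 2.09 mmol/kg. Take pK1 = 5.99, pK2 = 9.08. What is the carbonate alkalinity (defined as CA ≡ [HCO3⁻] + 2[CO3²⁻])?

CA = 2.30 mmol/kg

CA = [HCO3⁻] + 2[CO3²⁻] = (α₁ + 2α₂)·DIC
At pH 8.15: [H⁺]/K1 = 10^-2.16 = 0.0069183, K2/[H⁺] = 10^-0.93 = 0.11749
α₁ = 1/(1 + 0.0069183 + 0.11749) = 1/1.1244 = 0.8894; α₂ = α₁·K2/[H⁺] = 0.1045
α₁ + 2α₂ = 1.0983
CA = 1.0983 × 2.09 = 2.30 mmol/kg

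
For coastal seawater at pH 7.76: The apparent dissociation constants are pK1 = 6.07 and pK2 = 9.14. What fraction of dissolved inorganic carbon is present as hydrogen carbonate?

α₁ = 1 / (1 + [H⁺]/K1 + K2/[H⁺]) = 1 / (1 + 10^-1.69 + 10^-1.38)
   = 1 / (1 + 0.020417 + 0.041687) = 1/1.0621 = 0.9415

α₁ = 0.942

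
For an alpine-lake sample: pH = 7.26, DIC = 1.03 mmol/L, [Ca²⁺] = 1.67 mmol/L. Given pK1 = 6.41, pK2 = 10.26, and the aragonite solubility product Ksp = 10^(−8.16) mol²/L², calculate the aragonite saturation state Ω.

Ω = 0.218

α₂ = 1 / (1 + [H⁺]/K2 + [H⁺]²/(K1K2)) = 1 / (1 + 10^+3.00 + 10^+2.15)
   = 1 / (1 + 1000.0 + 141.25) = 1/1142.3 = 0.0008755
[CO3²⁻] = α₂ × DIC = 0.0008755 × 1.03 = 0.0009017 mmol/L = 0.9017 μmol/L
Ksp = 10^(−8.16) = 6.918×10^-9
Ω = [Ca²⁺][CO3²⁻]/Ksp = (1.67×10^-3)(9.017×10^-7) / 6.918×10^-9 = 0.218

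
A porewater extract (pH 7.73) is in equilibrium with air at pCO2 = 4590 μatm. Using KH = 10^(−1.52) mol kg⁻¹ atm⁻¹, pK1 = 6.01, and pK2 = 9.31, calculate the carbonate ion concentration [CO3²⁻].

[CO2*] = KH · pCO2 = 10^(−1.52) × 4590×10^-6 = 1.386×10^-4 mol/kg
α₀ = 1/(1 + K1/[H⁺] + K1K2/[H⁺]²) = 1/(1 + 10^+1.72 + 10^+0.14) = 0.01823
DIC = [CO2*]/α₀ = 1.386×10^-4 / 0.01823 = 7.605 mmol/kg
[CO3²⁻] = α₂·DIC; α₂ = 0.02516, so [CO3²⁻] = 0.02516 × 7.605 = 0.191 mmol/kg

[CO3²⁻] = 0.191 mmol/kg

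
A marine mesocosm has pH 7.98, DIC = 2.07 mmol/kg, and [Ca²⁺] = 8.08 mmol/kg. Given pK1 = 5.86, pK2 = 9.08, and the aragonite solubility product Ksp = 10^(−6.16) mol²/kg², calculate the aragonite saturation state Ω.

α₂ = 1 / (1 + [H⁺]/K2 + [H⁺]²/(K1K2)) = 1 / (1 + 10^+1.10 + 10^-1.02)
   = 1 / (1 + 12.589 + 0.095499) = 1/13.685 = 0.07307
[CO3²⁻] = α₂ × DIC = 0.07307 × 2.07 = 0.1513 mmol/kg
Ksp = 10^(−6.16) = 6.918×10^-7
Ω = [Ca²⁺][CO3²⁻]/Ksp = (8.08×10^-3)(1.513×10^-4) / 6.918×10^-7 = 1.77

Ω = 1.77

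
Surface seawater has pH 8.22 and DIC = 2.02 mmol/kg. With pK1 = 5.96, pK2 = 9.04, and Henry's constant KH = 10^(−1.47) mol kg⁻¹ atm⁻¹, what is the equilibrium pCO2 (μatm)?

pCO2 = 283 μatm

α₀ = 1 / (1 + K1/[H⁺] + K1K2/[H⁺]²) = 1 / (1 + 10^+2.26 + 10^+1.44)
   = 1 / (1 + 181.97 + 27.542) = 1/210.51 = 0.004750
[CO2*] = α₀ × DIC = 0.004750 × 2.02 = 0.009596 mmol/kg = 9.596 μmol/kg
pCO2 = [CO2*]/KH = 9.596×10^-6 / 3.388×10^-2 = 283 μatm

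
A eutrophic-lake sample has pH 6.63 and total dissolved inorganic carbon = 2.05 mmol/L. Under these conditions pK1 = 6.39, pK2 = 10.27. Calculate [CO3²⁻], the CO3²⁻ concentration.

[CO3²⁻] = 0.298 μmol/L

α₂ = 1 / (1 + [H⁺]/K2 + [H⁺]²/(K1K2)) = 1 / (1 + 10^+3.64 + 10^+3.40)
   = 1 / (1 + 4365.2 + 2511.9) = 1/6878.0 = 0.0001454
[CO3²⁻] = α₂ × DIC = 0.0001454 × 2.05 = 0.000298 mmol/L = 0.298 μmol/L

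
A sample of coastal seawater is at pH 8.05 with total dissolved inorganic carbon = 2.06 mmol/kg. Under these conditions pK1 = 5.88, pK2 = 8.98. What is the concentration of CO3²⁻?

[CO3²⁻] = 0.215 mmol/kg

α₂ = 1 / (1 + [H⁺]/K2 + [H⁺]²/(K1K2)) = 1 / (1 + 10^+0.93 + 10^-1.24)
   = 1 / (1 + 8.5114 + 0.057544) = 1/9.5689 = 0.1045
[CO3²⁻] = α₂ × DIC = 0.1045 × 2.06 = 0.215 mmol/kg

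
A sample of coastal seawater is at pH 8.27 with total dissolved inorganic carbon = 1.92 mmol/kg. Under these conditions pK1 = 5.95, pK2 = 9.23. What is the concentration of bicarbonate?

[HCO3⁻] = 1.72 mmol/kg

α₁ = 1 / (1 + [H⁺]/K1 + K2/[H⁺]) = 1 / (1 + 10^-2.32 + 10^-0.96)
   = 1 / (1 + 0.0047863 + 0.10965) = 1/1.1144 = 0.8973
[HCO3⁻] = α₁ × DIC = 0.8973 × 1.92 = 1.72 mmol/kg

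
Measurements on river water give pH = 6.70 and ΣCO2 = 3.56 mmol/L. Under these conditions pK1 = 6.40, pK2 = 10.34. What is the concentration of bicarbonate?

α₁ = 1 / (1 + [H⁺]/K1 + K2/[H⁺]) = 1 / (1 + 10^-0.30 + 10^-3.64)
   = 1 / (1 + 0.50119 + 0.00022909) = 1/1.5014 = 0.6660
[HCO3⁻] = α₁ × DIC = 0.6660 × 3.56 = 2.37 mmol/L

[HCO3⁻] = 2.37 mmol/L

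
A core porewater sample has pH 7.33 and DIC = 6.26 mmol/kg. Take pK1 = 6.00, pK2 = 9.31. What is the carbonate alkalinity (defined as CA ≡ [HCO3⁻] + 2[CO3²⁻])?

CA = 6.05 mmol/kg

CA = [HCO3⁻] + 2[CO3²⁻] = (α₁ + 2α₂)·DIC
At pH 7.33: [H⁺]/K1 = 10^-1.33 = 0.046774, K2/[H⁺] = 10^-1.98 = 0.010471
α₁ = 1/(1 + 0.046774 + 0.010471) = 1/1.0572 = 0.9459; α₂ = α₁·K2/[H⁺] = 0.009904
α₁ + 2α₂ = 0.9657
CA = 0.9657 × 6.26 = 6.05 mmol/kg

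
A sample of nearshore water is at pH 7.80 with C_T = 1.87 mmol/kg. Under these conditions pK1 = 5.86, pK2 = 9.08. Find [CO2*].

[CO2*] = 0.0202 mmol/kg

α₀ = 1 / (1 + K1/[H⁺] + K1K2/[H⁺]²) = 1 / (1 + 10^+1.94 + 10^+0.66)
   = 1 / (1 + 87.096 + 4.5709) = 1/92.667 = 0.01079
[CO2*] = α₀ × DIC = 0.01079 × 1.87 = 0.0202 mmol/kg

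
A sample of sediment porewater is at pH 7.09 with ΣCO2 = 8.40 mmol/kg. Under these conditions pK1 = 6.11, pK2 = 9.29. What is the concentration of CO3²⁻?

[CO3²⁻] = 0.0477 mmol/kg

α₂ = 1 / (1 + [H⁺]/K2 + [H⁺]²/(K1K2)) = 1 / (1 + 10^+2.20 + 10^+1.22)
   = 1 / (1 + 158.49 + 16.596) = 1/176.09 = 0.005679
[CO3²⁻] = α₂ × DIC = 0.005679 × 8.40 = 0.0477 mmol/kg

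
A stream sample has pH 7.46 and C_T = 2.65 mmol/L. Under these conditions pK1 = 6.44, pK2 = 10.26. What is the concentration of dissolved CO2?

[CO2*] = 0.231 mmol/L

α₀ = 1 / (1 + K1/[H⁺] + K1K2/[H⁺]²) = 1 / (1 + 10^+1.02 + 10^-1.78)
   = 1 / (1 + 10.471 + 0.016596) = 1/11.488 = 0.08705
[CO2*] = α₀ × DIC = 0.08705 × 2.65 = 0.231 mmol/L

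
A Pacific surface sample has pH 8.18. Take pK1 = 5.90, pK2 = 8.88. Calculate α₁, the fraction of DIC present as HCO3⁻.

α₁ = 0.830

α₁ = 1 / (1 + [H⁺]/K1 + K2/[H⁺]) = 1 / (1 + 10^-2.28 + 10^-0.70)
   = 1 / (1 + 0.0052481 + 0.19953) = 1/1.2048 = 0.8300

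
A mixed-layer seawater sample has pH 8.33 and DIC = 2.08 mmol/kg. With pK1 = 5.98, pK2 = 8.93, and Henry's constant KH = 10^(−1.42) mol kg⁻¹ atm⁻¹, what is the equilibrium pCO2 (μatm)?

pCO2 = 195 μatm

α₀ = 1 / (1 + K1/[H⁺] + K1K2/[H⁺]²) = 1 / (1 + 10^+2.35 + 10^+1.75)
   = 1 / (1 + 223.87 + 56.234) = 1/281.11 = 0.003557
[CO2*] = α₀ × DIC = 0.003557 × 2.08 = 0.007399 mmol/kg = 7.399 μmol/kg
pCO2 = [CO2*]/KH = 7.399×10^-6 / 3.802×10^-2 = 195 μatm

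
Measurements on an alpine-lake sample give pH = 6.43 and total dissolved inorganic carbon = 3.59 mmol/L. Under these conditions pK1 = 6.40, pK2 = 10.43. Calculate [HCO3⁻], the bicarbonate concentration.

α₁ = 1 / (1 + [H⁺]/K1 + K2/[H⁺]) = 1 / (1 + 10^-0.03 + 10^-4.00)
   = 1 / (1 + 0.93325 + 0.00010000) = 1/1.9334 = 0.5172
[HCO3⁻] = α₁ × DIC = 0.5172 × 3.59 = 1.86 mmol/L

[HCO3⁻] = 1.86 mmol/L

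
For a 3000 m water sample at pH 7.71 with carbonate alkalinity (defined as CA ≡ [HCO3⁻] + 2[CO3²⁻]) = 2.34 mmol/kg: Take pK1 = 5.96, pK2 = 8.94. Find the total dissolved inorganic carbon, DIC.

CA = [HCO3⁻] + 2[CO3²⁻] = (α₁ + 2α₂)·DIC
At pH 7.71: [H⁺]/K1 = 10^-1.75 = 0.017783, K2/[H⁺] = 10^-1.23 = 0.058884
α₁ = 1/(1 + 0.017783 + 0.058884) = 1/1.0767 = 0.9288; α₂ = α₁·K2/[H⁺] = 0.05469
α₁ + 2α₂ = 1.0382
DIC = CA / (α₁ + 2α₂) = 2.34 / 1.0382 = 2.25 mmol/kg

DIC = 2.25 mmol/kg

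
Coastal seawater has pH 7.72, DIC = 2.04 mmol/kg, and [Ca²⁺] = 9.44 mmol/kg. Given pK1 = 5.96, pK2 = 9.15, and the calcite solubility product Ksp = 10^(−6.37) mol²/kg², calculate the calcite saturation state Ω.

Ω = 1.59

α₂ = 1 / (1 + [H⁺]/K2 + [H⁺]²/(K1K2)) = 1 / (1 + 10^+1.43 + 10^-0.33)
   = 1 / (1 + 26.915 + 0.46774) = 1/28.383 = 0.03523
[CO3²⁻] = α₂ × DIC = 0.03523 × 2.04 = 0.07187 mmol/kg
Ksp = 10^(−6.37) = 4.266×10^-7
Ω = [Ca²⁺][CO3²⁻]/Ksp = (9.44×10^-3)(7.187×10^-5) / 4.266×10^-7 = 1.59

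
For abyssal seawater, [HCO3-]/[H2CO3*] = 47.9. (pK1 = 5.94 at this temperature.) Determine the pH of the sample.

From K1 = [H⁺][HCO3-]/[H2CO3*]:  pH = pK1 + log₁₀([HCO3-]/[H2CO3*])
log₁₀(47.9) = +1.680
pH = 5.94 + (+1.680) = 7.62

pH = 7.62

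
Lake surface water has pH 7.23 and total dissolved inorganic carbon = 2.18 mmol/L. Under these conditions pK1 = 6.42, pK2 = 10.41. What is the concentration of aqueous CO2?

α₀ = 1 / (1 + K1/[H⁺] + K1K2/[H⁺]²) = 1 / (1 + 10^+0.81 + 10^-2.37)
   = 1 / (1 + 6.4565 + 0.0042658) = 1/7.4608 = 0.1340
[CO2*] = α₀ × DIC = 0.1340 × 2.18 = 0.292 mmol/L

[CO2*] = 0.292 mmol/L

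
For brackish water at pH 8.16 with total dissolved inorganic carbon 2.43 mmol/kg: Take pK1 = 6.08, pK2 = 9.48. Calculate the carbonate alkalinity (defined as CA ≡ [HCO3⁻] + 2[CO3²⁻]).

CA = [HCO3⁻] + 2[CO3²⁻] = (α₁ + 2α₂)·DIC
At pH 8.16: [H⁺]/K1 = 10^-2.08 = 0.0083176, K2/[H⁺] = 10^-1.32 = 0.047863
α₁ = 1/(1 + 0.0083176 + 0.047863) = 1/1.0562 = 0.9468; α₂ = α₁·K2/[H⁺] = 0.04532
α₁ + 2α₂ = 1.0374
CA = 1.0374 × 2.43 = 2.52 mmol/kg

CA = 2.52 mmol/kg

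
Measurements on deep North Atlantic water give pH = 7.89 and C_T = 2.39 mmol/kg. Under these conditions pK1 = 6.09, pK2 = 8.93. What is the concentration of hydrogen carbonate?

[HCO3⁻] = 2.16 mmol/kg

α₁ = 1 / (1 + [H⁺]/K1 + K2/[H⁺]) = 1 / (1 + 10^-1.80 + 10^-1.04)
   = 1 / (1 + 0.015849 + 0.091201) = 1/1.1071 = 0.9033
[HCO3⁻] = α₁ × DIC = 0.9033 × 2.39 = 2.16 mmol/kg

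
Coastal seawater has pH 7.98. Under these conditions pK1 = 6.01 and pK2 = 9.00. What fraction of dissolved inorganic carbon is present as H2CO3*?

α₀ = 1 / (1 + K1/[H⁺] + K1K2/[H⁺]²) = 1 / (1 + 10^+1.97 + 10^+0.95)
   = 1 / (1 + 93.325 + 8.9125) = 1/103.24 = 0.009686

α₀ = 0.00969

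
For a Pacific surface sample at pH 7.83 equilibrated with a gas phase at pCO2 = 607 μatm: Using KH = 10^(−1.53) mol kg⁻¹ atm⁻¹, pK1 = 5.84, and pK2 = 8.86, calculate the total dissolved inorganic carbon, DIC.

[CO2*] = KH · pCO2 = 10^(−1.53) × 607×10^-6 = 1.791×10^-5 mol/kg
α₀ = 1/(1 + K1/[H⁺] + K1K2/[H⁺]²) = 1/(1 + 10^+1.99 + 10^+0.96) = 0.009273
DIC = [CO2*]/α₀ = 1.791×10^-5 / 0.009273 = 1.93 mmol/kg

DIC = 1.93 mmol/kg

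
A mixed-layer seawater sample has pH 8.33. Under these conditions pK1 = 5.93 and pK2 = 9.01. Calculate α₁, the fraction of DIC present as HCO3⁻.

α₁ = 1 / (1 + [H⁺]/K1 + K2/[H⁺]) = 1 / (1 + 10^-2.40 + 10^-0.68)
   = 1 / (1 + 0.0039811 + 0.20893) = 1/1.2129 = 0.8245

α₁ = 0.824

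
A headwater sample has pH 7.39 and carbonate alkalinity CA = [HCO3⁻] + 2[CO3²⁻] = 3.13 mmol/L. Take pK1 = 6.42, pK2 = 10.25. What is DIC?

CA = [HCO3⁻] + 2[CO3²⁻] = (α₁ + 2α₂)·DIC
At pH 7.39: [H⁺]/K1 = 10^-0.97 = 0.10715, K2/[H⁺] = 10^-2.86 = 0.0013804
α₁ = 1/(1 + 0.10715 + 0.0013804) = 1/1.1085 = 0.9021; α₂ = α₁·K2/[H⁺] = 0.001245
α₁ + 2α₂ = 0.9046
DIC = CA / (α₁ + 2α₂) = 3.13 / 0.9046 = 3.46 mmol/L

DIC = 3.46 mmol/L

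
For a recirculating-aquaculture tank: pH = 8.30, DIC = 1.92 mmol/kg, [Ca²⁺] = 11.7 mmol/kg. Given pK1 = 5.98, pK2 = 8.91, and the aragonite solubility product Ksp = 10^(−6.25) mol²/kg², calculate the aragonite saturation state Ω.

α₂ = 1 / (1 + [H⁺]/K2 + [H⁺]²/(K1K2)) = 1 / (1 + 10^+0.61 + 10^-1.71)
   = 1 / (1 + 4.0738 + 0.019498) = 1/5.0933 = 0.1963
[CO3²⁻] = α₂ × DIC = 0.1963 × 1.92 = 0.3770 mmol/kg
Ksp = 10^(−6.25) = 5.623×10^-7
Ω = [Ca²⁺][CO3²⁻]/Ksp = (11.7×10^-3)(3.770×10^-4) / 5.623×10^-7 = 7.84

Ω = 7.84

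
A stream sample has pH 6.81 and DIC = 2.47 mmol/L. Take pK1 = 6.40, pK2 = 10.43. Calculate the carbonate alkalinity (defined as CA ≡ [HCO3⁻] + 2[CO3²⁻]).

CA = 1.78 mmol/L

CA = [HCO3⁻] + 2[CO3²⁻] = (α₁ + 2α₂)·DIC
At pH 6.81: [H⁺]/K1 = 10^-0.41 = 0.38905, K2/[H⁺] = 10^-3.62 = 0.00023988
α₁ = 1/(1 + 0.38905 + 0.00023988) = 1/1.3893 = 0.7198; α₂ = α₁·K2/[H⁺] = 0.0001727
α₁ + 2α₂ = 0.7201
CA = 0.7201 × 2.47 = 1.78 mmol/L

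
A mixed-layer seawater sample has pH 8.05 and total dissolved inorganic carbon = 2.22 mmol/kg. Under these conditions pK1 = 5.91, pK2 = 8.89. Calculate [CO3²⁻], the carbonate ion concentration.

α₂ = 1 / (1 + [H⁺]/K2 + [H⁺]²/(K1K2)) = 1 / (1 + 10^+0.84 + 10^-1.30)
   = 1 / (1 + 6.9183 + 0.050119) = 1/7.9684 = 0.1255
[CO3²⁻] = α₂ × DIC = 0.1255 × 2.22 = 0.279 mmol/kg

[CO3²⁻] = 0.279 mmol/kg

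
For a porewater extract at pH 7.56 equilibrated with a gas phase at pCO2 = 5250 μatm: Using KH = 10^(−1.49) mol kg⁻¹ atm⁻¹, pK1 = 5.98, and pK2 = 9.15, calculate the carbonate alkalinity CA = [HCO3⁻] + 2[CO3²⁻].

[CO2*] = KH · pCO2 = 10^(−1.49) × 5250×10^-6 = 1.699×10^-4 mol/kg
α₀ = 1/(1 + K1/[H⁺] + K1K2/[H⁺]²) = 1/(1 + 10^+1.58 + 10^-0.01) = 0.02500
DIC = [CO2*]/α₀ = 1.699×10^-4 / 0.02500 = 6.795 mmol/kg
CA = (α₁ + 2α₂)·DIC = (0.9506 + 2×0.02443) × 6.795 = 6.79 mmol/kg

CA = 6.79 mmol/kg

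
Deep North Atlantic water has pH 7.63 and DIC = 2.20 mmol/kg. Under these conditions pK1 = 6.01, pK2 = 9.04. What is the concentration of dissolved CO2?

[CO2*] = 0.0497 mmol/kg

α₀ = 1 / (1 + K1/[H⁺] + K1K2/[H⁺]²) = 1 / (1 + 10^+1.62 + 10^+0.21)
   = 1 / (1 + 41.687 + 1.6218) = 1/44.309 = 0.02257
[CO2*] = α₀ × DIC = 0.02257 × 2.20 = 0.0497 mmol/kg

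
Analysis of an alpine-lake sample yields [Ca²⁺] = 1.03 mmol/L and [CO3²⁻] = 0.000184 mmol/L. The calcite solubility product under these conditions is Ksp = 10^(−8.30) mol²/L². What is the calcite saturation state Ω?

Ω = 0.0378

Ksp = 10^(−8.30) = 5.012×10^-9
Ω = [Ca²⁺][CO3²⁻]/Ksp = (1.03×10^-3)(0.000184×10^-3) / 5.012×10^-9 = 0.0378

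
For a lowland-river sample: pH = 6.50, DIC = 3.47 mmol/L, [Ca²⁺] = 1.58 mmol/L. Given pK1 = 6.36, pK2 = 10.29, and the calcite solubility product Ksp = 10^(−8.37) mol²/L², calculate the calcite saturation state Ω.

Ω = 0.121

α₂ = 1 / (1 + [H⁺]/K2 + [H⁺]²/(K1K2)) = 1 / (1 + 10^+3.79 + 10^+3.65)
   = 1 / (1 + 6166.0 + 4466.8) = 1/1.0634×10^4 = 9.404×10^-5
[CO3²⁻] = α₂ × DIC = 9.404×10^-5 × 3.47 = 0.0003263 mmol/L = 0.3263 μmol/L
Ksp = 10^(−8.37) = 4.266×10^-9
Ω = [Ca²⁺][CO3²⁻]/Ksp = (1.58×10^-3)(3.263×10^-7) / 4.266×10^-9 = 0.121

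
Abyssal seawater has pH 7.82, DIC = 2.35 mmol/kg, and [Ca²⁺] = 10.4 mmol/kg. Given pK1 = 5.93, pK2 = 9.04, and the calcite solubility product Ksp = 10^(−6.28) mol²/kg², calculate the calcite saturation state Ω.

α₂ = 1 / (1 + [H⁺]/K2 + [H⁺]²/(K1K2)) = 1 / (1 + 10^+1.22 + 10^-0.67)
   = 1 / (1 + 16.596 + 0.21380) = 1/17.810 = 0.05615
[CO3²⁻] = α₂ × DIC = 0.05615 × 2.35 = 0.1320 mmol/kg
Ksp = 10^(−6.28) = 5.248×10^-7
Ω = [Ca²⁺][CO3²⁻]/Ksp = (10.4×10^-3)(1.320×10^-4) / 5.248×10^-7 = 2.61

Ω = 2.61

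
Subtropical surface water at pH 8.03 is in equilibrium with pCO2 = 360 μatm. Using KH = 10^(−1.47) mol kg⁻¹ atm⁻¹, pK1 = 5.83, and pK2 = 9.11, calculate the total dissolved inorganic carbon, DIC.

[CO2*] = KH · pCO2 = 10^(−1.47) × 360×10^-6 = 1.220×10^-5 mol/kg
α₀ = 1/(1 + K1/[H⁺] + K1K2/[H⁺]²) = 1/(1 + 10^+2.20 + 10^+1.12) = 0.005791
DIC = [CO2*]/α₀ = 1.220×10^-5 / 0.005791 = 2.11 mmol/kg

DIC = 2.11 mmol/kg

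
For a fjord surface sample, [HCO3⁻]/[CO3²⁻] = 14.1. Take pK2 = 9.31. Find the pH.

pH = 8.16

From K2 = [H⁺][CO3²⁻]/[HCO3⁻]:  pH = pK2 − log₁₀([HCO3⁻]/[CO3²⁻])
log₁₀(14.1) = +1.149
pH = 9.31 − (+1.149) = 8.16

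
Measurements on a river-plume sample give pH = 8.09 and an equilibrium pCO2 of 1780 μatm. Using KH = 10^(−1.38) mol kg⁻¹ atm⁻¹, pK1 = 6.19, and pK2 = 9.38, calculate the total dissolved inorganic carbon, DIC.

[CO2*] = KH · pCO2 = 10^(−1.38) × 1780×10^-6 = 7.420×10^-5 mol/kg
α₀ = 1/(1 + K1/[H⁺] + K1K2/[H⁺]²) = 1/(1 + 10^+1.90 + 10^+0.61) = 0.01183
DIC = [CO2*]/α₀ = 7.420×10^-5 / 0.01183 = 6.27 mmol/kg

DIC = 6.27 mmol/kg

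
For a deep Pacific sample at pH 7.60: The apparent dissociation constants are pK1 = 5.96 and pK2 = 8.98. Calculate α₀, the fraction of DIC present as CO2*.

α₀ = 0.0215

α₀ = 1 / (1 + K1/[H⁺] + K1K2/[H⁺]²) = 1 / (1 + 10^+1.64 + 10^+0.26)
   = 1 / (1 + 43.652 + 1.8197) = 1/46.471 = 0.02152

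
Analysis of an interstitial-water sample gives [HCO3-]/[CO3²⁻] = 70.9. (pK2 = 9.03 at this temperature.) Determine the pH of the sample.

pH = 7.18

From K2 = [H⁺][CO3²⁻]/[HCO3-]:  pH = pK2 − log₁₀([HCO3-]/[CO3²⁻])
log₁₀(70.9) = +1.851
pH = 9.03 − (+1.851) = 7.18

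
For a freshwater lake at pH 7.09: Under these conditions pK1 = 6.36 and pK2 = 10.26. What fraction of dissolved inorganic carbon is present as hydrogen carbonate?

α₁ = 0.843

α₁ = 1 / (1 + [H⁺]/K1 + K2/[H⁺]) = 1 / (1 + 10^-0.73 + 10^-3.17)
   = 1 / (1 + 0.18621 + 0.00067608) = 1/1.1869 = 0.8425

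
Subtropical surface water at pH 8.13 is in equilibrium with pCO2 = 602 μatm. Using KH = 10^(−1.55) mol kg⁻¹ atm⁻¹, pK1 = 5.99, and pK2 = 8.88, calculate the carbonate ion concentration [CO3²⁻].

[CO2*] = KH · pCO2 = 10^(−1.55) × 602×10^-6 = 1.697×10^-5 mol/kg
α₀ = 1/(1 + K1/[H⁺] + K1K2/[H⁺]²) = 1/(1 + 10^+2.14 + 10^+1.39) = 0.006113
DIC = [CO2*]/α₀ = 1.697×10^-5 / 0.006113 = 2.776 mmol/kg
[CO3²⁻] = α₂·DIC; α₂ = 0.1501, so [CO3²⁻] = 0.1501 × 2.776 = 0.416 mmol/kg

[CO3²⁻] = 0.416 mmol/kg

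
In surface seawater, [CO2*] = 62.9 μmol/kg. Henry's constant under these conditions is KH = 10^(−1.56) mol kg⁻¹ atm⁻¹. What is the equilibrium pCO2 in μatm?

pCO2 = 2280 μatm

KH = 10^(−1.56) = 2.754×10^-2 mol kg⁻¹ atm⁻¹
pCO2 = [CO2*]/KH = 62.9×10^-6 / 2.754×10^-2 = 2.28×10^-3 atm = 2280 μatm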